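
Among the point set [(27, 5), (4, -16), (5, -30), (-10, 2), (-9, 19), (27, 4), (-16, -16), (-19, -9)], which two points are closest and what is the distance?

Computing all pairwise distances among 8 points:

d((27, 5), (4, -16)) = 31.1448
d((27, 5), (5, -30)) = 41.3401
d((27, 5), (-10, 2)) = 37.1214
d((27, 5), (-9, 19)) = 38.6264
d((27, 5), (27, 4)) = 1.0 <-- minimum
d((27, 5), (-16, -16)) = 47.8539
d((27, 5), (-19, -9)) = 48.0833
d((4, -16), (5, -30)) = 14.0357
d((4, -16), (-10, 2)) = 22.8035
d((4, -16), (-9, 19)) = 37.3363
d((4, -16), (27, 4)) = 30.4795
d((4, -16), (-16, -16)) = 20.0
d((4, -16), (-19, -9)) = 24.0416
d((5, -30), (-10, 2)) = 35.3412
d((5, -30), (-9, 19)) = 50.9608
d((5, -30), (27, 4)) = 40.4969
d((5, -30), (-16, -16)) = 25.2389
d((5, -30), (-19, -9)) = 31.8904
d((-10, 2), (-9, 19)) = 17.0294
d((-10, 2), (27, 4)) = 37.054
d((-10, 2), (-16, -16)) = 18.9737
d((-10, 2), (-19, -9)) = 14.2127
d((-9, 19), (27, 4)) = 39.0
d((-9, 19), (-16, -16)) = 35.6931
d((-9, 19), (-19, -9)) = 29.7321
d((27, 4), (-16, -16)) = 47.4236
d((27, 4), (-19, -9)) = 47.8017
d((-16, -16), (-19, -9)) = 7.6158

Closest pair: (27, 5) and (27, 4) with distance 1.0

The closest pair is (27, 5) and (27, 4) with Euclidean distance 1.0. For 8 points, brute-force pairwise comparison is shown above. For large n, the divide-and-conquer algorithm (sort by x, recurse on halves, check the dividing strip) achieves O(n log n).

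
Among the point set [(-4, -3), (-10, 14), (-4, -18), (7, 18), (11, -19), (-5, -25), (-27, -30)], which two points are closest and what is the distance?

Computing all pairwise distances among 7 points:

d((-4, -3), (-10, 14)) = 18.0278
d((-4, -3), (-4, -18)) = 15.0
d((-4, -3), (7, 18)) = 23.7065
d((-4, -3), (11, -19)) = 21.9317
d((-4, -3), (-5, -25)) = 22.0227
d((-4, -3), (-27, -30)) = 35.4683
d((-10, 14), (-4, -18)) = 32.5576
d((-10, 14), (7, 18)) = 17.4642
d((-10, 14), (11, -19)) = 39.1152
d((-10, 14), (-5, -25)) = 39.3192
d((-10, 14), (-27, -30)) = 47.1699
d((-4, -18), (7, 18)) = 37.6431
d((-4, -18), (11, -19)) = 15.0333
d((-4, -18), (-5, -25)) = 7.0711 <-- minimum
d((-4, -18), (-27, -30)) = 25.9422
d((7, 18), (11, -19)) = 37.2156
d((7, 18), (-5, -25)) = 44.643
d((7, 18), (-27, -30)) = 58.8218
d((11, -19), (-5, -25)) = 17.088
d((11, -19), (-27, -30)) = 39.5601
d((-5, -25), (-27, -30)) = 22.561

Closest pair: (-4, -18) and (-5, -25) with distance 7.0711

The closest pair is (-4, -18) and (-5, -25) with Euclidean distance 7.0711. For 7 points, brute-force pairwise comparison is shown above. For large n, the divide-and-conquer algorithm (sort by x, recurse on halves, check the dividing strip) achieves O(n log n).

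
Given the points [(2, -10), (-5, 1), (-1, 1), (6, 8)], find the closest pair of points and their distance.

Computing all pairwise distances among 4 points:

d((2, -10), (-5, 1)) = 13.0384
d((2, -10), (-1, 1)) = 11.4018
d((2, -10), (6, 8)) = 18.4391
d((-5, 1), (-1, 1)) = 4.0 <-- minimum
d((-5, 1), (6, 8)) = 13.0384
d((-1, 1), (6, 8)) = 9.8995

Closest pair: (-5, 1) and (-1, 1) with distance 4.0

The closest pair is (-5, 1) and (-1, 1) with Euclidean distance 4.0. For 4 points, brute-force pairwise comparison is shown above. For large n, the divide-and-conquer algorithm (sort by x, recurse on halves, check the dividing strip) achieves O(n log n).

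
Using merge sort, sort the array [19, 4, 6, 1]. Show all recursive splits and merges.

Merge sort trace:

Split: [19, 4, 6, 1] -> [19, 4] and [6, 1]
  Split: [19, 4] -> [19] and [4]
  Merge: [19] + [4] -> [4, 19]
  Split: [6, 1] -> [6] and [1]
  Merge: [6] + [1] -> [1, 6]
Merge: [4, 19] + [1, 6] -> [1, 4, 6, 19]

Final sorted array: [1, 4, 6, 19]

The merge sort proceeds by recursively splitting the array and merging sorted halves.
After all merges, the sorted array is [1, 4, 6, 19].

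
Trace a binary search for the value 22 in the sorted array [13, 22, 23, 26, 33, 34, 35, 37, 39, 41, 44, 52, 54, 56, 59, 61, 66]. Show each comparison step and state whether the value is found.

Binary search for 22 in [13, 22, 23, 26, 33, 34, 35, 37, 39, 41, 44, 52, 54, 56, 59, 61, 66]:

lo=0, hi=16, mid=8, arr[mid]=39 -> 39 > 22, search left half
lo=0, hi=7, mid=3, arr[mid]=26 -> 26 > 22, search left half
lo=0, hi=2, mid=1, arr[mid]=22 -> Found target at index 1!

Binary search finds 22 at index 1 after 3 comparisons. The search repeatedly halves the search space by comparing with the middle element.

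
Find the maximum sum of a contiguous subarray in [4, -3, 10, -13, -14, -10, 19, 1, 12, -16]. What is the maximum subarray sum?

Using Kadane's algorithm on [4, -3, 10, -13, -14, -10, 19, 1, 12, -16]:

Scanning through the array:
Position 1 (value -3): max_ending_here = 1, max_so_far = 4
Position 2 (value 10): max_ending_here = 11, max_so_far = 11
Position 3 (value -13): max_ending_here = -2, max_so_far = 11
Position 4 (value -14): max_ending_here = -14, max_so_far = 11
Position 5 (value -10): max_ending_here = -10, max_so_far = 11
Position 6 (value 19): max_ending_here = 19, max_so_far = 19
Position 7 (value 1): max_ending_here = 20, max_so_far = 20
Position 8 (value 12): max_ending_here = 32, max_so_far = 32
Position 9 (value -16): max_ending_here = 16, max_so_far = 32

Maximum subarray: [19, 1, 12]
Maximum sum: 32

The maximum subarray is [19, 1, 12] with sum 32. This subarray runs from index 6 to index 8.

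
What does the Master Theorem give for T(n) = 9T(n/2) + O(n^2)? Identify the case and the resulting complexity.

Master Theorem for T(n) = 9T(n/2) + O(n^2):

a = 9, b = 2, c = 2
log_b(a) = log_2(9) = 3.1699

Case 1: c = 2 < log_2(9) = 3.1699
T(n) = O(n^(log_2 9))

For T(n) = 9T(n/2) + O(n^2): log_2(9) = 3.1699. This is Case 1 of the Master Theorem (c < log_b(a), work dominated by leaves), giving O(n^(log_2 9)).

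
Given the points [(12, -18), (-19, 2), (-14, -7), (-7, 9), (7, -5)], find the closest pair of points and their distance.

Computing all pairwise distances among 5 points:

d((12, -18), (-19, 2)) = 36.8917
d((12, -18), (-14, -7)) = 28.2312
d((12, -18), (-7, 9)) = 33.0151
d((12, -18), (7, -5)) = 13.9284
d((-19, 2), (-14, -7)) = 10.2956 <-- minimum
d((-19, 2), (-7, 9)) = 13.8924
d((-19, 2), (7, -5)) = 26.9258
d((-14, -7), (-7, 9)) = 17.4642
d((-14, -7), (7, -5)) = 21.095
d((-7, 9), (7, -5)) = 19.799

Closest pair: (-19, 2) and (-14, -7) with distance 10.2956

The closest pair is (-19, 2) and (-14, -7) with Euclidean distance 10.2956. For 5 points, brute-force pairwise comparison is shown above. For large n, the divide-and-conquer algorithm (sort by x, recurse on halves, check the dividing strip) achieves O(n log n).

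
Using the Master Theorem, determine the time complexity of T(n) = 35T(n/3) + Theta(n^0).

Master Theorem for T(n) = 35T(n/3) + O(n^0):

a = 35, b = 3, c = 0
log_b(a) = log_3(35) = 3.2362

Case 1: c = 0 < log_3(35) = 3.2362
T(n) = O(n^(log_3 35))

For T(n) = 35T(n/3) + O(n^0): log_3(35) = 3.2362. This is Case 1 of the Master Theorem (c < log_b(a), work dominated by leaves), giving O(n^(log_3 35)).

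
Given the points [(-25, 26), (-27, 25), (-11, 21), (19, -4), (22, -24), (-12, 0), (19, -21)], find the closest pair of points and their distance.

Computing all pairwise distances among 7 points:

d((-25, 26), (-27, 25)) = 2.2361 <-- minimum
d((-25, 26), (-11, 21)) = 14.8661
d((-25, 26), (19, -4)) = 53.2541
d((-25, 26), (22, -24)) = 68.6222
d((-25, 26), (-12, 0)) = 29.0689
d((-25, 26), (19, -21)) = 64.3817
d((-27, 25), (-11, 21)) = 16.4924
d((-27, 25), (19, -4)) = 54.3783
d((-27, 25), (22, -24)) = 69.2965
d((-27, 25), (-12, 0)) = 29.1548
d((-27, 25), (19, -21)) = 65.0538
d((-11, 21), (19, -4)) = 39.0512
d((-11, 21), (22, -24)) = 55.8032
d((-11, 21), (-12, 0)) = 21.0238
d((-11, 21), (19, -21)) = 51.614
d((19, -4), (22, -24)) = 20.2237
d((19, -4), (-12, 0)) = 31.257
d((19, -4), (19, -21)) = 17.0
d((22, -24), (-12, 0)) = 41.6173
d((22, -24), (19, -21)) = 4.2426
d((-12, 0), (19, -21)) = 37.4433

Closest pair: (-25, 26) and (-27, 25) with distance 2.2361

The closest pair is (-25, 26) and (-27, 25) with Euclidean distance 2.2361. For 7 points, brute-force pairwise comparison is shown above. For large n, the divide-and-conquer algorithm (sort by x, recurse on halves, check the dividing strip) achieves O(n log n).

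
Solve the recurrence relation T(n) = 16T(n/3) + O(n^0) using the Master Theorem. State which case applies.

Master Theorem for T(n) = 16T(n/3) + O(n^0):

a = 16, b = 3, c = 0
log_b(a) = log_3(16) = 2.5237

Case 1: c = 0 < log_3(16) = 2.5237
T(n) = O(n^(log_3 16))

For T(n) = 16T(n/3) + O(n^0): log_3(16) = 2.5237. This is Case 1 of the Master Theorem (c < log_b(a), work dominated by leaves), giving O(n^(log_3 16)).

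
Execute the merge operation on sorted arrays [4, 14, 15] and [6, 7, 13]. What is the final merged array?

Merging process:

Compare 4 vs 6: take 4 from left. Merged: [4]
Compare 14 vs 6: take 6 from right. Merged: [4, 6]
Compare 14 vs 7: take 7 from right. Merged: [4, 6, 7]
Compare 14 vs 13: take 13 from right. Merged: [4, 6, 7, 13]
Append remaining from left: [14, 15]. Merged: [4, 6, 7, 13, 14, 15]

Final merged array: [4, 6, 7, 13, 14, 15]
Total comparisons: 4

The merged array is [4, 6, 7, 13, 14, 15], requiring 4 comparisons. The merge step runs in O(n) time where n is the total number of elements.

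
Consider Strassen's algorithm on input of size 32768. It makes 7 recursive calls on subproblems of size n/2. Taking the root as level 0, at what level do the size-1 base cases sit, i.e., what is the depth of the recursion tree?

For divide and conquer with division factor 2:

Problem sizes at each level:
Level 0: 32768
Level 1: 16384
Level 2: 8192
Level 3: 4096
Level 4: 2048
Level 5: 1024
Level 6: 512
Level 7: 256
Level 8: 128
Level 9: 64
Level 10: 32
Level 11: 16
Level 12: 8
Level 13: 4
Level 14: 2
Level 15: 1

The root is level 0 and the size-1 base case is level 15 (the tree spans levels 0 through 15, i.e. 16 levels counting the root), so the depth is the number of divisions: log_2(32768) = 15

The recursion tree depth is log_2(32768) = 15. At each level, the problem size is divided by 2, so it takes 15 divisions to reduce to a base case of size 1. The algorithm makes 7 recursive calls at each level.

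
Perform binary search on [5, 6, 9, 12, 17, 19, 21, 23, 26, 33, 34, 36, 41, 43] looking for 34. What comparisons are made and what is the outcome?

Binary search for 34 in [5, 6, 9, 12, 17, 19, 21, 23, 26, 33, 34, 36, 41, 43]:

lo=0, hi=13, mid=6, arr[mid]=21 -> 21 < 34, search right half
lo=7, hi=13, mid=10, arr[mid]=34 -> Found target at index 10!

Binary search finds 34 at index 10 after 2 comparisons. The search repeatedly halves the search space by comparing with the middle element.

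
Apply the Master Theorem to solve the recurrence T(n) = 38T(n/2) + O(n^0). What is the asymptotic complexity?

Master Theorem for T(n) = 38T(n/2) + O(n^0):

a = 38, b = 2, c = 0
log_b(a) = log_2(38) = 5.2479

Case 1: c = 0 < log_2(38) = 5.2479
T(n) = O(n^(log_2 38))

For T(n) = 38T(n/2) + O(n^0): log_2(38) = 5.2479. This is Case 1 of the Master Theorem (c < log_b(a), work dominated by leaves), giving O(n^(log_2 38)).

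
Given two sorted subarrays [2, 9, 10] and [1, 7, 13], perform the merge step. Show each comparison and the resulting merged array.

Merging process:

Compare 2 vs 1: take 1 from right. Merged: [1]
Compare 2 vs 7: take 2 from left. Merged: [1, 2]
Compare 9 vs 7: take 7 from right. Merged: [1, 2, 7]
Compare 9 vs 13: take 9 from left. Merged: [1, 2, 7, 9]
Compare 10 vs 13: take 10 from left. Merged: [1, 2, 7, 9, 10]
Append remaining from right: [13]. Merged: [1, 2, 7, 9, 10, 13]

Final merged array: [1, 2, 7, 9, 10, 13]
Total comparisons: 5

The merged array is [1, 2, 7, 9, 10, 13], requiring 5 comparisons. The merge step runs in O(n) time where n is the total number of elements.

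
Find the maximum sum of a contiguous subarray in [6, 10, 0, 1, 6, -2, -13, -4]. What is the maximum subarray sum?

Using Kadane's algorithm on [6, 10, 0, 1, 6, -2, -13, -4]:

Scanning through the array:
Position 1 (value 10): max_ending_here = 16, max_so_far = 16
Position 2 (value 0): max_ending_here = 16, max_so_far = 16
Position 3 (value 1): max_ending_here = 17, max_so_far = 17
Position 4 (value 6): max_ending_here = 23, max_so_far = 23
Position 5 (value -2): max_ending_here = 21, max_so_far = 23
Position 6 (value -13): max_ending_here = 8, max_so_far = 23
Position 7 (value -4): max_ending_here = 4, max_so_far = 23

Maximum subarray: [6, 10, 0, 1, 6]
Maximum sum: 23

The maximum subarray is [6, 10, 0, 1, 6] with sum 23. This subarray runs from index 0 to index 4.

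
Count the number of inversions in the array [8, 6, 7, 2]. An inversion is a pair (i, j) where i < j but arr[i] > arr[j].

Finding inversions in [8, 6, 7, 2]:

(0, 1): arr[0]=8 > arr[1]=6
(0, 2): arr[0]=8 > arr[2]=7
(0, 3): arr[0]=8 > arr[3]=2
(1, 3): arr[1]=6 > arr[3]=2
(2, 3): arr[2]=7 > arr[3]=2

Total inversions: 5

The array has 5 inversion(s): (0,1), (0,2), (0,3), (1,3), (2,3). Each pair (i,j) satisfies i < j and arr[i] > arr[j].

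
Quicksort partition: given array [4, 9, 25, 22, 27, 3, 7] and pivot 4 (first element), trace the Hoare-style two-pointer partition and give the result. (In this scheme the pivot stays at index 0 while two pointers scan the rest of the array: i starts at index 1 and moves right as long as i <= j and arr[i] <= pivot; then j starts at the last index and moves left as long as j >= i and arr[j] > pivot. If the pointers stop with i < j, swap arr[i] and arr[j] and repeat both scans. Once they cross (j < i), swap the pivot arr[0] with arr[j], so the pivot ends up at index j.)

Hoare-style two-pointer partition with pivot = 4:

Initial array: [4, 9, 25, 22, 27, 3, 7]

Pointers start at i = 1, j = 6.
i stops at index 1 (arr[1]=9 > 4), j stops at index 5 (arr[5]=3 <= 4): swap arr[1] and arr[5], array becomes [4, 3, 25, 22, 27, 9, 7]
i ends at 2, j ends at 1: the pointers have crossed (j < i), so scanning stops.

Swap pivot arr[0] with arr[1] to place pivot at position 1: [3, 4, 25, 22, 27, 9, 7]
Pivot position: 1

After partitioning with pivot 4, the array becomes [3, 4, 25, 22, 27, 9, 7]. The pivot is placed at index 1. All elements to the left of the pivot are <= 4, and all elements to the right are > 4.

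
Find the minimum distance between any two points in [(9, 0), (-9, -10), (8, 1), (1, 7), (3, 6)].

Computing all pairwise distances among 5 points:

d((9, 0), (-9, -10)) = 20.5913
d((9, 0), (8, 1)) = 1.4142 <-- minimum
d((9, 0), (1, 7)) = 10.6301
d((9, 0), (3, 6)) = 8.4853
d((-9, -10), (8, 1)) = 20.2485
d((-9, -10), (1, 7)) = 19.7231
d((-9, -10), (3, 6)) = 20.0
d((8, 1), (1, 7)) = 9.2195
d((8, 1), (3, 6)) = 7.0711
d((1, 7), (3, 6)) = 2.2361

Closest pair: (9, 0) and (8, 1) with distance 1.4142

The closest pair is (9, 0) and (8, 1) with Euclidean distance 1.4142. For 5 points, brute-force pairwise comparison is shown above. For large n, the divide-and-conquer algorithm (sort by x, recurse on halves, check the dividing strip) achieves O(n log n).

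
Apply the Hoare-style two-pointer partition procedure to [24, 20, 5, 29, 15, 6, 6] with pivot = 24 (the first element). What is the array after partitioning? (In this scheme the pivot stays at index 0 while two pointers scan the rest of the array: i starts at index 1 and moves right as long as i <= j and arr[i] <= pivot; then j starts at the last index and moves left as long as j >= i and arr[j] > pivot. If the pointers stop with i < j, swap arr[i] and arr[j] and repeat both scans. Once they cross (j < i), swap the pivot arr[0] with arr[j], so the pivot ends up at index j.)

Hoare-style two-pointer partition with pivot = 24:

Initial array: [24, 20, 5, 29, 15, 6, 6]

Pointers start at i = 1, j = 6.
i stops at index 3 (arr[3]=29 > 24), j stops at index 6 (arr[6]=6 <= 24): swap arr[3] and arr[6], array becomes [24, 20, 5, 6, 15, 6, 29]
i ends at 6, j ends at 5: the pointers have crossed (j < i), so scanning stops.

Swap pivot arr[0] with arr[5] to place pivot at position 5: [6, 20, 5, 6, 15, 24, 29]
Pivot position: 5

After partitioning with pivot 24, the array becomes [6, 20, 5, 6, 15, 24, 29]. The pivot is placed at index 5. All elements to the left of the pivot are <= 24, and all elements to the right are > 24.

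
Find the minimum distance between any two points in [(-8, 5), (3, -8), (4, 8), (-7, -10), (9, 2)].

Computing all pairwise distances among 5 points:

d((-8, 5), (3, -8)) = 17.0294
d((-8, 5), (4, 8)) = 12.3693
d((-8, 5), (-7, -10)) = 15.0333
d((-8, 5), (9, 2)) = 17.2627
d((3, -8), (4, 8)) = 16.0312
d((3, -8), (-7, -10)) = 10.198
d((3, -8), (9, 2)) = 11.6619
d((4, 8), (-7, -10)) = 21.095
d((4, 8), (9, 2)) = 7.8102 <-- minimum
d((-7, -10), (9, 2)) = 20.0

Closest pair: (4, 8) and (9, 2) with distance 7.8102

The closest pair is (4, 8) and (9, 2) with Euclidean distance 7.8102. For 5 points, brute-force pairwise comparison is shown above. For large n, the divide-and-conquer algorithm (sort by x, recurse on halves, check the dividing strip) achieves O(n log n).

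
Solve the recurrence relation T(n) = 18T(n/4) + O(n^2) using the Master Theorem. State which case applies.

Master Theorem for T(n) = 18T(n/4) + O(n^2):

a = 18, b = 4, c = 2
log_b(a) = log_4(18) = 2.0850

Case 1: c = 2 < log_4(18) = 2.0850
T(n) = O(n^(log_4 18))

For T(n) = 18T(n/4) + O(n^2): log_4(18) = 2.0850. This is Case 1 of the Master Theorem (c < log_b(a), work dominated by leaves), giving O(n^(log_4 18)).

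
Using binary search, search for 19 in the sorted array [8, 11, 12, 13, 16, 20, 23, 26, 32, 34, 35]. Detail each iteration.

Binary search for 19 in [8, 11, 12, 13, 16, 20, 23, 26, 32, 34, 35]:

lo=0, hi=10, mid=5, arr[mid]=20 -> 20 > 19, search left half
lo=0, hi=4, mid=2, arr[mid]=12 -> 12 < 19, search right half
lo=3, hi=4, mid=3, arr[mid]=13 -> 13 < 19, search right half
lo=4, hi=4, mid=4, arr[mid]=16 -> 16 < 19, search right half
lo=5 > hi=4, target 19 not found

Binary search determines that 19 is not in the array after 4 comparisons. The search space was exhausted without finding the target.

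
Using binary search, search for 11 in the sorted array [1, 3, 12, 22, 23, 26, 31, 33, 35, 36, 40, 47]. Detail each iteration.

Binary search for 11 in [1, 3, 12, 22, 23, 26, 31, 33, 35, 36, 40, 47]:

lo=0, hi=11, mid=5, arr[mid]=26 -> 26 > 11, search left half
lo=0, hi=4, mid=2, arr[mid]=12 -> 12 > 11, search left half
lo=0, hi=1, mid=0, arr[mid]=1 -> 1 < 11, search right half
lo=1, hi=1, mid=1, arr[mid]=3 -> 3 < 11, search right half
lo=2 > hi=1, target 11 not found

Binary search determines that 11 is not in the array after 4 comparisons. The search space was exhausted without finding the target.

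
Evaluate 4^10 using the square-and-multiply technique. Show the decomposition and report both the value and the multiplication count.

Computing 4^10 by squaring (build up from 4^1; each line after the first costs one multiplication):

4^1 = 4
4^2 = (4^1)^2 = 4^2 = 16
4^4 = (4^2)^2 = 16^2 = 256
4^5 = 4 * 4^4 = 4 * 256 = 1024
4^10 = (4^5)^2 = 1024^2 = 1048576

Result: 1048576
Multiplications needed: 4 (4 lines after 4^1)

4^10 = 1048576. Using exponentiation by squaring, this requires 4 multiplications. The key idea: if the exponent is even, square the half-power; if odd, multiply by the base once.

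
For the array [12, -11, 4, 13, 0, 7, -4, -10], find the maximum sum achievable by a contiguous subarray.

Using Kadane's algorithm on [12, -11, 4, 13, 0, 7, -4, -10]:

Scanning through the array:
Position 1 (value -11): max_ending_here = 1, max_so_far = 12
Position 2 (value 4): max_ending_here = 5, max_so_far = 12
Position 3 (value 13): max_ending_here = 18, max_so_far = 18
Position 4 (value 0): max_ending_here = 18, max_so_far = 18
Position 5 (value 7): max_ending_here = 25, max_so_far = 25
Position 6 (value -4): max_ending_here = 21, max_so_far = 25
Position 7 (value -10): max_ending_here = 11, max_so_far = 25

Maximum subarray: [12, -11, 4, 13, 0, 7]
Maximum sum: 25

The maximum subarray is [12, -11, 4, 13, 0, 7] with sum 25. This subarray runs from index 0 to index 5.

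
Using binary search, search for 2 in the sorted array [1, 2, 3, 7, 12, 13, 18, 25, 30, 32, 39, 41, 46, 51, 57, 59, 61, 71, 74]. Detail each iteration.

Binary search for 2 in [1, 2, 3, 7, 12, 13, 18, 25, 30, 32, 39, 41, 46, 51, 57, 59, 61, 71, 74]:

lo=0, hi=18, mid=9, arr[mid]=32 -> 32 > 2, search left half
lo=0, hi=8, mid=4, arr[mid]=12 -> 12 > 2, search left half
lo=0, hi=3, mid=1, arr[mid]=2 -> Found target at index 1!

Binary search finds 2 at index 1 after 3 comparisons. The search repeatedly halves the search space by comparing with the middle element.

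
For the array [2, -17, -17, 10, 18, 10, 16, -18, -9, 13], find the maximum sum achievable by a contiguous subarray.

Using Kadane's algorithm on [2, -17, -17, 10, 18, 10, 16, -18, -9, 13]:

Scanning through the array:
Position 1 (value -17): max_ending_here = -15, max_so_far = 2
Position 2 (value -17): max_ending_here = -17, max_so_far = 2
Position 3 (value 10): max_ending_here = 10, max_so_far = 10
Position 4 (value 18): max_ending_here = 28, max_so_far = 28
Position 5 (value 10): max_ending_here = 38, max_so_far = 38
Position 6 (value 16): max_ending_here = 54, max_so_far = 54
Position 7 (value -18): max_ending_here = 36, max_so_far = 54
Position 8 (value -9): max_ending_here = 27, max_so_far = 54
Position 9 (value 13): max_ending_here = 40, max_so_far = 54

Maximum subarray: [10, 18, 10, 16]
Maximum sum: 54

The maximum subarray is [10, 18, 10, 16] with sum 54. This subarray runs from index 3 to index 6.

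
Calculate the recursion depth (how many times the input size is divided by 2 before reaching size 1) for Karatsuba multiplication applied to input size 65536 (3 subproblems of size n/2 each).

For divide and conquer with division factor 2:

Problem sizes at each level:
Level 0: 65536
Level 1: 32768
Level 2: 16384
Level 3: 8192
Level 4: 4096
Level 5: 2048
Level 6: 1024
Level 7: 512
Level 8: 256
Level 9: 128
Level 10: 64
Level 11: 32
Level 12: 16
Level 13: 8
Level 14: 4
Level 15: 2
Level 16: 1

The root is level 0 and the size-1 base case is level 16 (the tree spans levels 0 through 16, i.e. 17 levels counting the root), so the depth is the number of divisions: log_2(65536) = 16

The recursion tree depth is log_2(65536) = 16. At each level, the problem size is divided by 2, so it takes 16 divisions to reduce to a base case of size 1. The algorithm makes 3 recursive calls at each level.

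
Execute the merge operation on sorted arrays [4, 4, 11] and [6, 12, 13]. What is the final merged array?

Merging process:

Compare 4 vs 6: take 4 from left. Merged: [4]
Compare 4 vs 6: take 4 from left. Merged: [4, 4]
Compare 11 vs 6: take 6 from right. Merged: [4, 4, 6]
Compare 11 vs 12: take 11 from left. Merged: [4, 4, 6, 11]
Append remaining from right: [12, 13]. Merged: [4, 4, 6, 11, 12, 13]

Final merged array: [4, 4, 6, 11, 12, 13]
Total comparisons: 4

The merged array is [4, 4, 6, 11, 12, 13], requiring 4 comparisons. The merge step runs in O(n) time where n is the total number of elements.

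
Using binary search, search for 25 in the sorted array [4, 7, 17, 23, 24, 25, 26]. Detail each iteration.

Binary search for 25 in [4, 7, 17, 23, 24, 25, 26]:

lo=0, hi=6, mid=3, arr[mid]=23 -> 23 < 25, search right half
lo=4, hi=6, mid=5, arr[mid]=25 -> Found target at index 5!

Binary search finds 25 at index 5 after 2 comparisons. The search repeatedly halves the search space by comparing with the middle element.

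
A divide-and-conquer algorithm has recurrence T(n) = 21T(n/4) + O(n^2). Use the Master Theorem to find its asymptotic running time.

Master Theorem for T(n) = 21T(n/4) + O(n^2):

a = 21, b = 4, c = 2
log_b(a) = log_4(21) = 2.1962

Case 1: c = 2 < log_4(21) = 2.1962
T(n) = O(n^(log_4 21))

For T(n) = 21T(n/4) + O(n^2): log_4(21) = 2.1962. This is Case 1 of the Master Theorem (c < log_b(a), work dominated by leaves), giving O(n^(log_4 21)).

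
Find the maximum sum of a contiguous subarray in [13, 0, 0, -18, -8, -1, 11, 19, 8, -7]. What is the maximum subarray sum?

Using Kadane's algorithm on [13, 0, 0, -18, -8, -1, 11, 19, 8, -7]:

Scanning through the array:
Position 1 (value 0): max_ending_here = 13, max_so_far = 13
Position 2 (value 0): max_ending_here = 13, max_so_far = 13
Position 3 (value -18): max_ending_here = -5, max_so_far = 13
Position 4 (value -8): max_ending_here = -8, max_so_far = 13
Position 5 (value -1): max_ending_here = -1, max_so_far = 13
Position 6 (value 11): max_ending_here = 11, max_so_far = 13
Position 7 (value 19): max_ending_here = 30, max_so_far = 30
Position 8 (value 8): max_ending_here = 38, max_so_far = 38
Position 9 (value -7): max_ending_here = 31, max_so_far = 38

Maximum subarray: [11, 19, 8]
Maximum sum: 38

The maximum subarray is [11, 19, 8] with sum 38. This subarray runs from index 6 to index 8.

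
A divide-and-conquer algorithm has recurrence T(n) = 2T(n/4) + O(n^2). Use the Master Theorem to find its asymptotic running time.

Master Theorem for T(n) = 2T(n/4) + O(n^2):

a = 2, b = 4, c = 2
log_b(a) = log_4(2) = 0.5000

Case 3: c = 2 > log_4(2) = 0.5000
T(n) = O(n^2) = O(n^2)

For T(n) = 2T(n/4) + O(n^2): log_4(2) = 0.5000. This is Case 3 of the Master Theorem (c > log_b(a), work dominated by root), giving O(n^2).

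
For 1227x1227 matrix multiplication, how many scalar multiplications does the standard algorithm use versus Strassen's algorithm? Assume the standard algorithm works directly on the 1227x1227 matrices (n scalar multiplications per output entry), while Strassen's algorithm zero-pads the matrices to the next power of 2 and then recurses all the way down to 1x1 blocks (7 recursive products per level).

Matrix multiplication for 1227x1227 matrices:

Strassen's algorithm requires power-of-2 dimensions. Pad 1227x1227 to 2048x2048 (next power of 2).

Standard algorithm: 1227^3 = 1847284083 multiplications
Strassen's algorithm: 7^(log2(2048)) = 7^11 = 1977326743 multiplications
Difference: 1847284083 - 1977326743 = -130042660 (Strassen uses MORE here due to padding overhead — for small or just-over-power-of-2 n, padding can outweigh the per-level savings)

Standard: 1847284083 multiplications (1227^3). Strassen: 1977326743 multiplications (7^11, after padding to 2048x2048). Strassen reduces 8 recursive multiplications to 7 at each level.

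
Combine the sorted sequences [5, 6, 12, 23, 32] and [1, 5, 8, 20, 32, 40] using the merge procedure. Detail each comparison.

Merging process:

Compare 5 vs 1: take 1 from right. Merged: [1]
Compare 5 vs 5: take 5 from left. Merged: [1, 5]
Compare 6 vs 5: take 5 from right. Merged: [1, 5, 5]
Compare 6 vs 8: take 6 from left. Merged: [1, 5, 5, 6]
Compare 12 vs 8: take 8 from right. Merged: [1, 5, 5, 6, 8]
Compare 12 vs 20: take 12 from left. Merged: [1, 5, 5, 6, 8, 12]
Compare 23 vs 20: take 20 from right. Merged: [1, 5, 5, 6, 8, 12, 20]
Compare 23 vs 32: take 23 from left. Merged: [1, 5, 5, 6, 8, 12, 20, 23]
Compare 32 vs 32: take 32 from left. Merged: [1, 5, 5, 6, 8, 12, 20, 23, 32]
Append remaining from right: [32, 40]. Merged: [1, 5, 5, 6, 8, 12, 20, 23, 32, 32, 40]

Final merged array: [1, 5, 5, 6, 8, 12, 20, 23, 32, 32, 40]
Total comparisons: 9

The merged array is [1, 5, 5, 6, 8, 12, 20, 23, 32, 32, 40], requiring 9 comparisons. The merge step runs in O(n) time where n is the total number of elements.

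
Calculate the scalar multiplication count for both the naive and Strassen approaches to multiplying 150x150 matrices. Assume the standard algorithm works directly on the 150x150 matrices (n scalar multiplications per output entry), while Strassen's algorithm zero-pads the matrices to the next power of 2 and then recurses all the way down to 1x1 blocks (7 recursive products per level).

Matrix multiplication for 150x150 matrices:

Strassen's algorithm requires power-of-2 dimensions. Pad 150x150 to 256x256 (next power of 2).

Standard algorithm: 150^3 = 3375000 multiplications
Strassen's algorithm: 7^(log2(256)) = 7^8 = 5764801 multiplications
Difference: 3375000 - 5764801 = -2389801 (Strassen uses MORE here due to padding overhead — for small or just-over-power-of-2 n, padding can outweigh the per-level savings)

Standard: 3375000 multiplications (150^3). Strassen: 5764801 multiplications (7^8, after padding to 256x256). Strassen reduces 8 recursive multiplications to 7 at each level.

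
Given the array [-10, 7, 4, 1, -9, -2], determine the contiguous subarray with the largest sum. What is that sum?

Using Kadane's algorithm on [-10, 7, 4, 1, -9, -2]:

Scanning through the array:
Position 1 (value 7): max_ending_here = 7, max_so_far = 7
Position 2 (value 4): max_ending_here = 11, max_so_far = 11
Position 3 (value 1): max_ending_here = 12, max_so_far = 12
Position 4 (value -9): max_ending_here = 3, max_so_far = 12
Position 5 (value -2): max_ending_here = 1, max_so_far = 12

Maximum subarray: [7, 4, 1]
Maximum sum: 12

The maximum subarray is [7, 4, 1] with sum 12. This subarray runs from index 1 to index 3.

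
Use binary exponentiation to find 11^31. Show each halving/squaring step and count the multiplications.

Computing 11^31 by squaring (build up from 11^1; each line after the first costs one multiplication):

11^1 = 11
11^2 = (11^1)^2 = 11^2 = 121
11^3 = 11 * 11^2 = 11 * 121 = 1331
11^6 = (11^3)^2 = 1331^2 = 1771561
11^7 = 11 * 11^6 = 11 * 1771561 = 19487171
11^14 = (11^7)^2 = 19487171^2 = 379749833583241
11^15 = 11 * 11^14 = 11 * 379749833583241 = 4177248169415651
11^30 = (11^15)^2 = 4177248169415651^2 = 17449402268886407318558803753801
11^31 = 11 * 11^30 = 11 * 17449402268886407318558803753801 = 191943424957750480504146841291811

Result: 191943424957750480504146841291811
Multiplications needed: 8 (8 lines after 11^1)

11^31 = 191943424957750480504146841291811. Using exponentiation by squaring, this requires 8 multiplications. The key idea: if the exponent is even, square the half-power; if odd, multiply by the base once.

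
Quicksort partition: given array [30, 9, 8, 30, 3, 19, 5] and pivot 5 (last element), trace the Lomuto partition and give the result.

Lomuto partition with pivot = 5:

Initial array: [30, 9, 8, 30, 3, 19, 5]

arr[0]=30 > 5: no swap
arr[1]=9 > 5: no swap
arr[2]=8 > 5: no swap
arr[3]=30 > 5: no swap
arr[4]=3 <= 5: swap with position 0, array becomes [3, 9, 8, 30, 30, 19, 5]
arr[5]=19 > 5: no swap

Place pivot at position 1: [3, 5, 8, 30, 30, 19, 9]
Pivot position: 1

After partitioning with pivot 5, the array becomes [3, 5, 8, 30, 30, 19, 9]. The pivot is placed at index 1. All elements to the left of the pivot are <= 5, and all elements to the right are > 5.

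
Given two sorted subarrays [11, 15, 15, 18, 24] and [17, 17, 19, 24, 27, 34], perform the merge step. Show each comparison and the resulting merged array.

Merging process:

Compare 11 vs 17: take 11 from left. Merged: [11]
Compare 15 vs 17: take 15 from left. Merged: [11, 15]
Compare 15 vs 17: take 15 from left. Merged: [11, 15, 15]
Compare 18 vs 17: take 17 from right. Merged: [11, 15, 15, 17]
Compare 18 vs 17: take 17 from right. Merged: [11, 15, 15, 17, 17]
Compare 18 vs 19: take 18 from left. Merged: [11, 15, 15, 17, 17, 18]
Compare 24 vs 19: take 19 from right. Merged: [11, 15, 15, 17, 17, 18, 19]
Compare 24 vs 24: take 24 from left. Merged: [11, 15, 15, 17, 17, 18, 19, 24]
Append remaining from right: [24, 27, 34]. Merged: [11, 15, 15, 17, 17, 18, 19, 24, 24, 27, 34]

Final merged array: [11, 15, 15, 17, 17, 18, 19, 24, 24, 27, 34]
Total comparisons: 8

The merged array is [11, 15, 15, 17, 17, 18, 19, 24, 24, 27, 34], requiring 8 comparisons. The merge step runs in O(n) time where n is the total number of elements.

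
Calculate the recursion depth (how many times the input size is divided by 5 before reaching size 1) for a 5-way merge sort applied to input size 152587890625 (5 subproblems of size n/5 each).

For divide and conquer with division factor 5:

Problem sizes at each level:
Level 0: 152587890625
Level 1: 30517578125
Level 2: 6103515625
Level 3: 1220703125
Level 4: 244140625
Level 5: 48828125
Level 6: 9765625
Level 7: 1953125
Level 8: 390625
Level 9: 78125
Level 10: 15625
Level 11: 3125
Level 12: 625
Level 13: 125
Level 14: 25
Level 15: 5
Level 16: 1

The root is level 0 and the size-1 base case is level 16 (the tree spans levels 0 through 16, i.e. 17 levels counting the root), so the depth is the number of divisions: log_5(152587890625) = 16

The recursion tree depth is log_5(152587890625) = 16. At each level, the problem size is divided by 5, so it takes 16 divisions to reduce to a base case of size 1. The algorithm makes 5 recursive calls at each level.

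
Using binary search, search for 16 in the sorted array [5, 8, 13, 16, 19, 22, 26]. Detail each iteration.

Binary search for 16 in [5, 8, 13, 16, 19, 22, 26]:

lo=0, hi=6, mid=3, arr[mid]=16 -> Found target at index 3!

Binary search finds 16 at index 3 after 1 comparisons. The search repeatedly halves the search space by comparing with the middle element.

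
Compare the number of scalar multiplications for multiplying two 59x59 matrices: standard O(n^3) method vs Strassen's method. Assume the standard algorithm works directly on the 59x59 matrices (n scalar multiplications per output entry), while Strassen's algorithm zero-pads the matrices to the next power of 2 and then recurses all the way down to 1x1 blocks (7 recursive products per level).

Matrix multiplication for 59x59 matrices:

Strassen's algorithm requires power-of-2 dimensions. Pad 59x59 to 64x64 (next power of 2).

Standard algorithm: 59^3 = 205379 multiplications
Strassen's algorithm: 7^(log2(64)) = 7^6 = 117649 multiplications
Savings: 205379 - 117649 = 87730 multiplications

Standard: 205379 multiplications (59^3). Strassen: 117649 multiplications (7^6, after padding to 64x64). Strassen reduces 8 recursive multiplications to 7 at each level.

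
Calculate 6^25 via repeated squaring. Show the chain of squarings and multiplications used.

Computing 6^25 by squaring (build up from 6^1; each line after the first costs one multiplication):

6^1 = 6
6^2 = (6^1)^2 = 6^2 = 36
6^3 = 6 * 6^2 = 6 * 36 = 216
6^6 = (6^3)^2 = 216^2 = 46656
6^12 = (6^6)^2 = 46656^2 = 2176782336
6^24 = (6^12)^2 = 2176782336^2 = 4738381338321616896
6^25 = 6 * 6^24 = 6 * 4738381338321616896 = 28430288029929701376

Result: 28430288029929701376
Multiplications needed: 6 (6 lines after 6^1)

6^25 = 28430288029929701376. Using exponentiation by squaring, this requires 6 multiplications. The key idea: if the exponent is even, square the half-power; if odd, multiply by the base once.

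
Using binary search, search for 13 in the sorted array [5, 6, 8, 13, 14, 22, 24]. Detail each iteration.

Binary search for 13 in [5, 6, 8, 13, 14, 22, 24]:

lo=0, hi=6, mid=3, arr[mid]=13 -> Found target at index 3!

Binary search finds 13 at index 3 after 1 comparisons. The search repeatedly halves the search space by comparing with the middle element.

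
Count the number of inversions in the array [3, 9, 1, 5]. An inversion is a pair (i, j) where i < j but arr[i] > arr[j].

Finding inversions in [3, 9, 1, 5]:

(0, 2): arr[0]=3 > arr[2]=1
(1, 2): arr[1]=9 > arr[2]=1
(1, 3): arr[1]=9 > arr[3]=5

Total inversions: 3

The array has 3 inversion(s): (0,2), (1,2), (1,3). Each pair (i,j) satisfies i < j and arr[i] > arr[j].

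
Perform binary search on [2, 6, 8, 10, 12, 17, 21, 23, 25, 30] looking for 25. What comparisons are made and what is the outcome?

Binary search for 25 in [2, 6, 8, 10, 12, 17, 21, 23, 25, 30]:

lo=0, hi=9, mid=4, arr[mid]=12 -> 12 < 25, search right half
lo=5, hi=9, mid=7, arr[mid]=23 -> 23 < 25, search right half
lo=8, hi=9, mid=8, arr[mid]=25 -> Found target at index 8!

Binary search finds 25 at index 8 after 3 comparisons. The search repeatedly halves the search space by comparing with the middle element.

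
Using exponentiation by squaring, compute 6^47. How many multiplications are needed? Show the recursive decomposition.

Computing 6^47 by squaring (build up from 6^1; each line after the first costs one multiplication):

6^1 = 6
6^2 = (6^1)^2 = 6^2 = 36
6^4 = (6^2)^2 = 36^2 = 1296
6^5 = 6 * 6^4 = 6 * 1296 = 7776
6^10 = (6^5)^2 = 7776^2 = 60466176
6^11 = 6 * 6^10 = 6 * 60466176 = 362797056
6^22 = (6^11)^2 = 362797056^2 = 131621703842267136
6^23 = 6 * 6^22 = 6 * 131621703842267136 = 789730223053602816
6^46 = (6^23)^2 = 789730223053602816^2 = 623673825204293256669089197883129856
6^47 = 6 * 6^46 = 6 * 623673825204293256669089197883129856 = 3742042951225759540014535187298779136

Result: 3742042951225759540014535187298779136
Multiplications needed: 9 (9 lines after 6^1)

6^47 = 3742042951225759540014535187298779136. Using exponentiation by squaring, this requires 9 multiplications. The key idea: if the exponent is even, square the half-power; if odd, multiply by the base once.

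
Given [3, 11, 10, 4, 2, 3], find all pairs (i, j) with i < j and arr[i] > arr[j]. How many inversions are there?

Finding inversions in [3, 11, 10, 4, 2, 3]:

(0, 4): arr[0]=3 > arr[4]=2
(1, 2): arr[1]=11 > arr[2]=10
(1, 3): arr[1]=11 > arr[3]=4
(1, 4): arr[1]=11 > arr[4]=2
(1, 5): arr[1]=11 > arr[5]=3
(2, 3): arr[2]=10 > arr[3]=4
(2, 4): arr[2]=10 > arr[4]=2
(2, 5): arr[2]=10 > arr[5]=3
(3, 4): arr[3]=4 > arr[4]=2
(3, 5): arr[3]=4 > arr[5]=3

Total inversions: 10

The array has 10 inversion(s): (0,4), (1,2), (1,3), (1,4), (1,5), (2,3), (2,4), (2,5), (3,4), (3,5). Each pair (i,j) satisfies i < j and arr[i] > arr[j].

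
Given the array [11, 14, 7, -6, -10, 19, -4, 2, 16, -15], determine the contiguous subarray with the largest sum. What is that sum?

Using Kadane's algorithm on [11, 14, 7, -6, -10, 19, -4, 2, 16, -15]:

Scanning through the array:
Position 1 (value 14): max_ending_here = 25, max_so_far = 25
Position 2 (value 7): max_ending_here = 32, max_so_far = 32
Position 3 (value -6): max_ending_here = 26, max_so_far = 32
Position 4 (value -10): max_ending_here = 16, max_so_far = 32
Position 5 (value 19): max_ending_here = 35, max_so_far = 35
Position 6 (value -4): max_ending_here = 31, max_so_far = 35
Position 7 (value 2): max_ending_here = 33, max_so_far = 35
Position 8 (value 16): max_ending_here = 49, max_so_far = 49
Position 9 (value -15): max_ending_here = 34, max_so_far = 49

Maximum subarray: [11, 14, 7, -6, -10, 19, -4, 2, 16]
Maximum sum: 49

The maximum subarray is [11, 14, 7, -6, -10, 19, -4, 2, 16] with sum 49. This subarray runs from index 0 to index 8.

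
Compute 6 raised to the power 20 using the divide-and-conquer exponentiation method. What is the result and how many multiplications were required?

Computing 6^20 by squaring (build up from 6^1; each line after the first costs one multiplication):

6^1 = 6
6^2 = (6^1)^2 = 6^2 = 36
6^4 = (6^2)^2 = 36^2 = 1296
6^5 = 6 * 6^4 = 6 * 1296 = 7776
6^10 = (6^5)^2 = 7776^2 = 60466176
6^20 = (6^10)^2 = 60466176^2 = 3656158440062976

Result: 3656158440062976
Multiplications needed: 5 (5 lines after 6^1)

6^20 = 3656158440062976. Using exponentiation by squaring, this requires 5 multiplications. The key idea: if the exponent is even, square the half-power; if odd, multiply by the base once.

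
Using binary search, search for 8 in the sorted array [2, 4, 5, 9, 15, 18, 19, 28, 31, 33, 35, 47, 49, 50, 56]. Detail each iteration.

Binary search for 8 in [2, 4, 5, 9, 15, 18, 19, 28, 31, 33, 35, 47, 49, 50, 56]:

lo=0, hi=14, mid=7, arr[mid]=28 -> 28 > 8, search left half
lo=0, hi=6, mid=3, arr[mid]=9 -> 9 > 8, search left half
lo=0, hi=2, mid=1, arr[mid]=4 -> 4 < 8, search right half
lo=2, hi=2, mid=2, arr[mid]=5 -> 5 < 8, search right half
lo=3 > hi=2, target 8 not found

Binary search determines that 8 is not in the array after 4 comparisons. The search space was exhausted without finding the target.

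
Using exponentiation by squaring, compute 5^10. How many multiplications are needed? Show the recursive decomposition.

Computing 5^10 by squaring (build up from 5^1; each line after the first costs one multiplication):

5^1 = 5
5^2 = (5^1)^2 = 5^2 = 25
5^4 = (5^2)^2 = 25^2 = 625
5^5 = 5 * 5^4 = 5 * 625 = 3125
5^10 = (5^5)^2 = 3125^2 = 9765625

Result: 9765625
Multiplications needed: 4 (4 lines after 5^1)

5^10 = 9765625. Using exponentiation by squaring, this requires 4 multiplications. The key idea: if the exponent is even, square the half-power; if odd, multiply by the base once.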